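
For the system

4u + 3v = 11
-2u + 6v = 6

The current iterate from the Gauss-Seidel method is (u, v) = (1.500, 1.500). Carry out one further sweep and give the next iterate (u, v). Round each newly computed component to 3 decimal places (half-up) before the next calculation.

One sweep:
  u = (11 - (3)·1.500) / (4) = 1.625
  v = (6 - (-2)·1.625) / (6) = 1.542

(1.625, 1.542)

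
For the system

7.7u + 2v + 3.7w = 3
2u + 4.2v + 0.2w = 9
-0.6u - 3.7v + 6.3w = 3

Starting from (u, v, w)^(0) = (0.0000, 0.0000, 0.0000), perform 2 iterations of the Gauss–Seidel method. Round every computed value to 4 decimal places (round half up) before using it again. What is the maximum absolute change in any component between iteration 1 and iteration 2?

1.3074

Iteration 1:
  u = (3 - (2)·0.0000 - (3.7)·0.0000) / (7.7) = 0.3896
  v = (9 - (2)·0.3896 - (0.2)·0.0000) / (4.2) = 1.9573
  w = (3 - (-0.6)·0.3896 - (-3.7)·1.9573) / (6.3) = 1.6628
Iteration 2:
  u = (3 - (2)·1.9573 - (3.7)·1.6628) / (7.7) = -0.9178
  v = (9 - (2)·-0.9178 - (0.2)·1.6628) / (4.2) = 2.5007
  w = (3 - (-0.6)·-0.9178 - (-3.7)·2.5007) / (6.3) = 1.8574
Change: (-1.3074, 0.5434, 0.1946) → max |·| = 1.3074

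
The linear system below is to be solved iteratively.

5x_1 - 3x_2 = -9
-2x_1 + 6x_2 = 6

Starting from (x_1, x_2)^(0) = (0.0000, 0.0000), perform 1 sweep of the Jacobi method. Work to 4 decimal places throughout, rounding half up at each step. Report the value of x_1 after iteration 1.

-1.8000

Iteration 1:
  x_1 = (-9 - (-3)·0.0000) / (5) = -1.8000
  x_2 = (6 - (-2)·0.0000) / (6) = 1.0000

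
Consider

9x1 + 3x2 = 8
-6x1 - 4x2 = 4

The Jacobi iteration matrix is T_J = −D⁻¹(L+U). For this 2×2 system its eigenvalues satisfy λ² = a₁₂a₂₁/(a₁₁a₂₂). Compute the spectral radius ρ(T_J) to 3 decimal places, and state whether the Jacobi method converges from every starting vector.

a₁₂a₂₁/(a₁₁a₂₂) = (3)·(-6) / ((9)·(-4)) = 0.500000
ρ = √|0.500000| = √0.500000 = 0.707
ρ < 1, so Jacobi converges

0.707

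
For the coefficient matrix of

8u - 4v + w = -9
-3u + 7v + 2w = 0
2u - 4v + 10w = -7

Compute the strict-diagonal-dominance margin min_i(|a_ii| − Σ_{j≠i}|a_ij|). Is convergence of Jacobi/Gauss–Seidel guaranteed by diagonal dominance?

row 1: |8| − (4+1) = 3
row 2: |7| − (3+2) = 2
row 3: |10| − (2+4) = 4
minimum over rows = 2 → strictly diagonally dominant (convergence guaranteed)

2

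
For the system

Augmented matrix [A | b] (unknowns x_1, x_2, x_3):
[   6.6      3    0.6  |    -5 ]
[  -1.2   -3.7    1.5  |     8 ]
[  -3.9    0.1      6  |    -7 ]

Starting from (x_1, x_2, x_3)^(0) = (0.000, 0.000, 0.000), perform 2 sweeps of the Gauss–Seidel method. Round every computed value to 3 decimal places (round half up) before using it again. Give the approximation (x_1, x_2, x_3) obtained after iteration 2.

Iteration 1:
  x_1 = (-5 - (3)·0.000 - (0.6)·0.000) / (6.6) = -0.758
  x_2 = (8 - (-1.2)·-0.758 - (1.5)·0.000) / (-3.7) = -1.916
  x_3 = (-7 - (-3.9)·-0.758 - (0.1)·-1.916) / (6) = -1.627
Iteration 2:
  x_1 = (-5 - (3)·-1.916 - (0.6)·-1.627) / (6.6) = 0.261
  x_2 = (8 - (-1.2)·0.261 - (1.5)·-1.627) / (-3.7) = -2.906
  x_3 = (-7 - (-3.9)·0.261 - (0.1)·-2.906) / (6) = -0.949

(0.261, -2.906, -0.949)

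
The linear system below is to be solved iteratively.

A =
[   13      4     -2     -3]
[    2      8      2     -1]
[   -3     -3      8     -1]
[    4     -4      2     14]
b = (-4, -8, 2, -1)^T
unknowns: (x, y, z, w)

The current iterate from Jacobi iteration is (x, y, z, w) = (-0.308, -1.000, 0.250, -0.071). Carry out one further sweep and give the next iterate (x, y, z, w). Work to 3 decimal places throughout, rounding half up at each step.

One sweep:
  x = (-4 - (4)·-1.000 - (-2)·0.250 - (-3)·-0.071) / (13) = 0.022
  y = (-8 - (2)·-0.308 - (2)·0.250 - (-1)·-0.071) / (8) = -0.994
  z = (2 - (-3)·-0.308 - (-3)·-1.000 - (-1)·-0.071) / (8) = -0.249
  w = (-1 - (4)·-0.308 - (-4)·-1.000 - (2)·0.250) / (14) = -0.305

(0.022, -0.994, -0.249, -0.305)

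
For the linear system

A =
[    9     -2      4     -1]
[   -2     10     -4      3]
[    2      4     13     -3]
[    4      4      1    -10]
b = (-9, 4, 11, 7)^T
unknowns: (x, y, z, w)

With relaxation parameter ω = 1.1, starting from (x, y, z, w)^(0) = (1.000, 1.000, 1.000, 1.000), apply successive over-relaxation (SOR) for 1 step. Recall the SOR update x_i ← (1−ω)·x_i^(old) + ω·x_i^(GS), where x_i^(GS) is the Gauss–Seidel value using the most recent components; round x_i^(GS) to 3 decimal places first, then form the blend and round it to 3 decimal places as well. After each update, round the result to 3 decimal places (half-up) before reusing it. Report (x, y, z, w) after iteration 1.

Iteration 1:
  x: GS value = (-9 - (-2)·1.000 - (4)·1.000 - (-1)·1.000) / (9) = -1.111;  x ← (1−ω)·1.000 + ω·-1.111 = -1.322
  y: GS value = (4 - (-2)·-1.322 - (-4)·1.000 - (3)·1.000) / (10) = 0.236;  y ← (1−ω)·1.000 + ω·0.236 = 0.160
  z: GS value = (11 - (2)·-1.322 - (4)·0.160 - (-3)·1.000) / (13) = 1.231;  z ← (1−ω)·1.000 + ω·1.231 = 1.254
  w: GS value = (7 - (4)·-1.322 - (4)·0.160 - (1)·1.254) / (-10) = -1.039;  w ← (1−ω)·1.000 + ω·-1.039 = -1.243

(-1.322, 0.160, 1.254, -1.243)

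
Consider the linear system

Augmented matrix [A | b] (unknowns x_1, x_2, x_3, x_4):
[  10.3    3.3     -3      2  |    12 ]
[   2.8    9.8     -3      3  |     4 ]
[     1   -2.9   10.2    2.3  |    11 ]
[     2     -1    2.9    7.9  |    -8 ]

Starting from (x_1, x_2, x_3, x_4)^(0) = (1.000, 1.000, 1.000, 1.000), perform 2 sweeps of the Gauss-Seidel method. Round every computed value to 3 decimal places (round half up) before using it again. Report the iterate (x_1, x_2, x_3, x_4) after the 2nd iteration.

(1.650, 0.649, 1.446, -1.879)

Iteration 1:
  x_1 = (12 - (3.3)·1.000 - (-3)·1.000 - (2)·1.000) / (10.3) = 0.942
  x_2 = (4 - (2.8)·0.942 - (-3)·1.000 - (3)·1.000) / (9.8) = 0.139
  x_3 = (11 - (1)·0.942 - (-2.9)·0.139 - (2.3)·1.000) / (10.2) = 0.800
  x_4 = (-8 - (2)·0.942 - (-1)·0.139 - (2.9)·0.800) / (7.9) = -1.527
Iteration 2:
  x_1 = (12 - (3.3)·0.139 - (-3)·0.800 - (2)·-1.527) / (10.3) = 1.650
  x_2 = (4 - (2.8)·1.650 - (-3)·0.800 - (3)·-1.527) / (9.8) = 0.649
  x_3 = (11 - (1)·1.650 - (-2.9)·0.649 - (2.3)·-1.527) / (10.2) = 1.446
  x_4 = (-8 - (2)·1.650 - (-1)·0.649 - (2.9)·1.446) / (7.9) = -1.879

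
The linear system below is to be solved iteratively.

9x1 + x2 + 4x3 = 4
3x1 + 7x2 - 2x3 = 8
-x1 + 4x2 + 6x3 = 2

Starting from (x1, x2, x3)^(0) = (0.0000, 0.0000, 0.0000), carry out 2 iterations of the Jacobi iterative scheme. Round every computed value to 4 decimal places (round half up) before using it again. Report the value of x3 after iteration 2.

Iteration 1:
  x1 = (4 - (1)·0.0000 - (4)·0.0000) / (9) = 0.4444
  x2 = (8 - (3)·0.0000 - (-2)·0.0000) / (7) = 1.1429
  x3 = (2 - (-1)·0.0000 - (4)·0.0000) / (6) = 0.3333
Iteration 2:
  x1 = (4 - (1)·1.1429 - (4)·0.3333) / (9) = 0.1693
  x2 = (8 - (3)·0.4444 - (-2)·0.3333) / (7) = 1.0476
  x3 = (2 - (-1)·0.4444 - (4)·1.1429) / (6) = -0.3545

-0.3545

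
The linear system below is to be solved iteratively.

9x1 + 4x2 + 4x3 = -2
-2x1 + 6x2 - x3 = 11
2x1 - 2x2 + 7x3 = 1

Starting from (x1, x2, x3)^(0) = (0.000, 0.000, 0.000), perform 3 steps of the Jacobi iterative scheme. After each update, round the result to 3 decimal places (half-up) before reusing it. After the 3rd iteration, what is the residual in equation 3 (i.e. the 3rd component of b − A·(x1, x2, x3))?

Iteration 1:
  x1 = (-2 - (4)·0.000 - (4)·0.000) / (9) = -0.222
  x2 = (11 - (-2)·0.000 - (-1)·0.000) / (6) = 1.833
  x3 = (1 - (2)·0.000 - (-2)·0.000) / (7) = 0.143
Iteration 2:
  x1 = (-2 - (4)·1.833 - (4)·0.143) / (9) = -1.100
  x2 = (11 - (-2)·-0.222 - (-1)·0.143) / (6) = 1.783
  x3 = (1 - (2)·-0.222 - (-2)·1.833) / (7) = 0.730
Iteration 3:
  x1 = (-2 - (4)·1.783 - (4)·0.730) / (9) = -1.339
  x2 = (11 - (-2)·-1.100 - (-1)·0.730) / (6) = 1.588
  x3 = (1 - (2)·-1.100 - (-2)·1.783) / (7) = 0.967
Residual b − A·x = (-0.169, -0.239, 0.085)

0.085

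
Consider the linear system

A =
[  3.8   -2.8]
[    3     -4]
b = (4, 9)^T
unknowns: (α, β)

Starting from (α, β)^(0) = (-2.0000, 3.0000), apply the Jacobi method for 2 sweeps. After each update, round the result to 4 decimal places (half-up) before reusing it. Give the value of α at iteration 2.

-1.7105

Iteration 1:
  α = (4 - (-2.8)·3.0000) / (3.8) = 3.2632
  β = (9 - (3)·-2.0000) / (-4) = -3.7500
Iteration 2:
  α = (4 - (-2.8)·-3.7500) / (3.8) = -1.7105
  β = (9 - (3)·3.2632) / (-4) = 0.1974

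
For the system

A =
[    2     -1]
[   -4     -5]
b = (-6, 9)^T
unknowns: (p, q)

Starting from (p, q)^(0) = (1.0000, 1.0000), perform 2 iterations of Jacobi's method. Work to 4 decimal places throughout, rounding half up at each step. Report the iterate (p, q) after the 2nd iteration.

(-4.3000, 0.2000)

Iteration 1:
  p = (-6 - (-1)·1.0000) / (2) = -2.5000
  q = (9 - (-4)·1.0000) / (-5) = -2.6000
Iteration 2:
  p = (-6 - (-1)·-2.6000) / (2) = -4.3000
  q = (9 - (-4)·-2.5000) / (-5) = 0.2000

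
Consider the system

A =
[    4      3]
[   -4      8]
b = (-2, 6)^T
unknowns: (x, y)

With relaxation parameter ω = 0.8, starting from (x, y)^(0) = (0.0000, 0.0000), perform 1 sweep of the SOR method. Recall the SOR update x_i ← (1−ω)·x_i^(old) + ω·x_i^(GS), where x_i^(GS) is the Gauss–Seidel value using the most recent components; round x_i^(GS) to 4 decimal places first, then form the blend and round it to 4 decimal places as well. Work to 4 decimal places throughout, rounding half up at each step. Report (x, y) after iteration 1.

Iteration 1:
  x: GS value = (-2 - (3)·0.0000) / (4) = -0.5000;  x ← (1−ω)·0.0000 + ω·-0.5000 = -0.4000
  y: GS value = (6 - (-4)·-0.4000) / (8) = 0.5500;  y ← (1−ω)·0.0000 + ω·0.5500 = 0.4400

(-0.4000, 0.4400)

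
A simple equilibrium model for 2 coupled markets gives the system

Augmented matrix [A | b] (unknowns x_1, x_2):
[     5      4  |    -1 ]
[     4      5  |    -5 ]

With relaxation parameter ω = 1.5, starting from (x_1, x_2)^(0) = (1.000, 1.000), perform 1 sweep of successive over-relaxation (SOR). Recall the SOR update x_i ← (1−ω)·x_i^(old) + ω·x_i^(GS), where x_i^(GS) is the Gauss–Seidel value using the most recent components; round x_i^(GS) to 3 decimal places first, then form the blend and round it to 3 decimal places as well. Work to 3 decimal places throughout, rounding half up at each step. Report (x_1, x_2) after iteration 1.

Iteration 1:
  x_1: GS value = (-1 - (4)·1.000) / (5) = -1.000;  x_1 ← (1−ω)·1.000 + ω·-1.000 = -2.000
  x_2: GS value = (-5 - (4)·-2.000) / (5) = 0.600;  x_2 ← (1−ω)·1.000 + ω·0.600 = 0.400

(-2.000, 0.400)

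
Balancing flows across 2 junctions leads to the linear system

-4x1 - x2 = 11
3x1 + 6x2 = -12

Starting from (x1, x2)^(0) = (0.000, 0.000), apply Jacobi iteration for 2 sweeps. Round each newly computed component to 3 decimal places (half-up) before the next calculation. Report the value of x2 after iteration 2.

Iteration 1:
  x1 = (11 - (-1)·0.000) / (-4) = -2.750
  x2 = (-12 - (3)·0.000) / (6) = -2.000
Iteration 2:
  x1 = (11 - (-1)·-2.000) / (-4) = -2.250
  x2 = (-12 - (3)·-2.750) / (6) = -0.625

-0.625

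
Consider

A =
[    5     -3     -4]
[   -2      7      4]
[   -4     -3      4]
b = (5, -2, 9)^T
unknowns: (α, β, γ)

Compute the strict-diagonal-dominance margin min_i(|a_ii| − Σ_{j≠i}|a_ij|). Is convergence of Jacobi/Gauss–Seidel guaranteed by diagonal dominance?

-3

row 1: |5| − (3+4) = -2
row 2: |7| − (2+4) = 1
row 3: |4| − (4+3) = -3
minimum over rows = -3 → not strictly diagonally dominant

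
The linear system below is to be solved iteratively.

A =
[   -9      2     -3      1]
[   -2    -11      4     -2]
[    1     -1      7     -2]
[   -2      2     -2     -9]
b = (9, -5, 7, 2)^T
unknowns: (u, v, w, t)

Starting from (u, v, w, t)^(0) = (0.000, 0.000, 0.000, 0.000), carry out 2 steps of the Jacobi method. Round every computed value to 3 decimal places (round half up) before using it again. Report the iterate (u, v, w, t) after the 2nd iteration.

Iteration 1:
  u = (9 - (2)·0.000 - (-3)·0.000 - (1)·0.000) / (-9) = -1.000
  v = (-5 - (-2)·0.000 - (4)·0.000 - (-2)·0.000) / (-11) = 0.455
  w = (7 - (1)·0.000 - (-1)·0.000 - (-2)·0.000) / (7) = 1.000
  t = (2 - (-2)·0.000 - (2)·0.000 - (-2)·0.000) / (-9) = -0.222
Iteration 2:
  u = (9 - (2)·0.455 - (-3)·1.000 - (1)·-0.222) / (-9) = -1.257
  v = (-5 - (-2)·-1.000 - (4)·1.000 - (-2)·-0.222) / (-11) = 1.040
  w = (7 - (1)·-1.000 - (-1)·0.455 - (-2)·-0.222) / (7) = 1.144
  t = (2 - (-2)·-1.000 - (2)·0.455 - (-2)·1.000) / (-9) = -0.121

(-1.257, 1.040, 1.144, -0.121)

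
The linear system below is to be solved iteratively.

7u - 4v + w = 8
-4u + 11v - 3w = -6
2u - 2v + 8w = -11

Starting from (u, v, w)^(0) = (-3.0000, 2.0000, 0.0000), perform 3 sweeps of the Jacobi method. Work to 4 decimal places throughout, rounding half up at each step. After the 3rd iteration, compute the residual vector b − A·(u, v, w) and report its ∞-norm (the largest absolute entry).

8.5507

Iteration 1:
  u = (8 - (-4)·2.0000 - (1)·0.0000) / (7) = 2.2857
  v = (-6 - (-4)·-3.0000 - (-3)·0.0000) / (11) = -1.6364
  w = (-11 - (2)·-3.0000 - (-2)·2.0000) / (8) = -0.1250
Iteration 2:
  u = (8 - (-4)·-1.6364 - (1)·-0.1250) / (7) = 0.2256
  v = (-6 - (-4)·2.2857 - (-3)·-0.1250) / (11) = 0.2516
  w = (-11 - (2)·2.2857 - (-2)·-1.6364) / (8) = -2.3555
Iteration 3:
  u = (8 - (-4)·0.2516 - (1)·-2.3555) / (7) = 1.6231
  v = (-6 - (-4)·0.2256 - (-3)·-2.3555) / (11) = -1.1058
  w = (-11 - (2)·0.2256 - (-2)·0.2516) / (8) = -1.3685
Residual b − A·x = (-6.4164, 8.5507, -5.5098); ∞-norm = 8.5507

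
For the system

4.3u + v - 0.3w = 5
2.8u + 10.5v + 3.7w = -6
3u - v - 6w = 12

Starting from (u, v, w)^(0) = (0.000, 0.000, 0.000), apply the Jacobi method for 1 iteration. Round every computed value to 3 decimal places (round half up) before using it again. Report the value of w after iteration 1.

-2.000

Iteration 1:
  u = (5 - (1)·0.000 - (-0.3)·0.000) / (4.3) = 1.163
  v = (-6 - (2.8)·0.000 - (3.7)·0.000) / (10.5) = -0.571
  w = (12 - (3)·0.000 - (-1)·0.000) / (-6) = -2.000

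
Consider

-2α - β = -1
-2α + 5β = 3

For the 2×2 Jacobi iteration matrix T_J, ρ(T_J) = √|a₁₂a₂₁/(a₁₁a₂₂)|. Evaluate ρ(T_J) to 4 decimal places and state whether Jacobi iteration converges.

0.4472

a₁₂a₂₁/(a₁₁a₂₂) = (-1)·(-2) / ((-2)·(5)) = -0.200000
ρ = √|-0.200000| = √0.200000 = 0.4472
ρ < 1, so Jacobi converges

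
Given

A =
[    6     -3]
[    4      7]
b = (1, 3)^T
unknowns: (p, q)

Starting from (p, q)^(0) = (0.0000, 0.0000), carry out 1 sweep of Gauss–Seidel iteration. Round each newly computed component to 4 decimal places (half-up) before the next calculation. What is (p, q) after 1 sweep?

(0.1667, 0.3333)

Iteration 1:
  p = (1 - (-3)·0.0000) / (6) = 0.1667
  q = (3 - (4)·0.1667) / (7) = 0.3333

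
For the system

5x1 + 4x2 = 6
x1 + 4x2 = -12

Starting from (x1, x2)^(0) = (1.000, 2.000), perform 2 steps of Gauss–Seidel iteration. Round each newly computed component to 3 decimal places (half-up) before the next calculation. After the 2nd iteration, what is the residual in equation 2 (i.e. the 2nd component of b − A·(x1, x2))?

0.000

Iteration 1:
  x1 = (6 - (4)·2.000) / (5) = -0.400
  x2 = (-12 - (1)·-0.400) / (4) = -2.900
Iteration 2:
  x1 = (6 - (4)·-2.900) / (5) = 3.520
  x2 = (-12 - (1)·3.520) / (4) = -3.880
Residual b − A·x = (3.920, 0.000)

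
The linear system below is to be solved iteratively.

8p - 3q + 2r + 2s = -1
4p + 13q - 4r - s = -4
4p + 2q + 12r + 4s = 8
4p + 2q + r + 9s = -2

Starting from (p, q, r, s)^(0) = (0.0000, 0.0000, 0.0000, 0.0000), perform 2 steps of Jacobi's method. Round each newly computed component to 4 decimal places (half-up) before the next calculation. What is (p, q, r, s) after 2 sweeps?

(-0.3515, -0.0812, 0.8337, -0.1724)

Iteration 1:
  p = (-1 - (-3)·0.0000 - (2)·0.0000 - (2)·0.0000) / (8) = -0.1250
  q = (-4 - (4)·0.0000 - (-4)·0.0000 - (-1)·0.0000) / (13) = -0.3077
  r = (8 - (4)·0.0000 - (2)·0.0000 - (4)·0.0000) / (12) = 0.6667
  s = (-2 - (4)·0.0000 - (2)·0.0000 - (1)·0.0000) / (9) = -0.2222
Iteration 2:
  p = (-1 - (-3)·-0.3077 - (2)·0.6667 - (2)·-0.2222) / (8) = -0.3515
  q = (-4 - (4)·-0.1250 - (-4)·0.6667 - (-1)·-0.2222) / (13) = -0.0812
  r = (8 - (4)·-0.1250 - (2)·-0.3077 - (4)·-0.2222) / (12) = 0.8337
  s = (-2 - (4)·-0.1250 - (2)·-0.3077 - (1)·0.6667) / (9) = -0.1724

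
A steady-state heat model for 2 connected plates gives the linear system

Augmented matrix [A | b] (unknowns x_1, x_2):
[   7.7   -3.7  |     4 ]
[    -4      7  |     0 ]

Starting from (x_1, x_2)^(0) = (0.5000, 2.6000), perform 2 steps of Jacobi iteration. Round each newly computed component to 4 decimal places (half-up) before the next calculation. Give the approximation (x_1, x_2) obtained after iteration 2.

Iteration 1:
  x_1 = (4 - (-3.7)·2.6000) / (7.7) = 1.7688
  x_2 = (0 - (-4)·0.5000) / (7) = 0.2857
Iteration 2:
  x_1 = (4 - (-3.7)·0.2857) / (7.7) = 0.6568
  x_2 = (0 - (-4)·1.7688) / (7) = 1.0107

(0.6568, 1.0107)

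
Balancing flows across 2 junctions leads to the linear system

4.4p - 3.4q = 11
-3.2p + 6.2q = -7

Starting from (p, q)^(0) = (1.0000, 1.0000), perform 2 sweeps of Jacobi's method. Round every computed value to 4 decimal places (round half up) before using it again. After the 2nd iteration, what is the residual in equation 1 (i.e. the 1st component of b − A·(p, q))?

Iteration 1:
  p = (11 - (-3.4)·1.0000) / (4.4) = 3.2727
  q = (-7 - (-3.2)·1.0000) / (6.2) = -0.6129
Iteration 2:
  p = (11 - (-3.4)·-0.6129) / (4.4) = 2.0264
  q = (-7 - (-3.2)·3.2727) / (6.2) = 0.5601
Residual b − A·x = (3.9882, -3.9881)

3.9882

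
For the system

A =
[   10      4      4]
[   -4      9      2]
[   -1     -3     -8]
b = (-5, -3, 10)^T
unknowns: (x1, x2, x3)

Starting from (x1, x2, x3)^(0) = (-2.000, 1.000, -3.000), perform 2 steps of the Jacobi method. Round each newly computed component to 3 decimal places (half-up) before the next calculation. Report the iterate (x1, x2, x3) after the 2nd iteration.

Iteration 1:
  x1 = (-5 - (4)·1.000 - (4)·-3.000) / (10) = 0.300
  x2 = (-3 - (-4)·-2.000 - (2)·-3.000) / (9) = -0.556
  x3 = (10 - (-1)·-2.000 - (-3)·1.000) / (-8) = -1.375
Iteration 2:
  x1 = (-5 - (4)·-0.556 - (4)·-1.375) / (10) = 0.272
  x2 = (-3 - (-4)·0.300 - (2)·-1.375) / (9) = 0.106
  x3 = (10 - (-1)·0.300 - (-3)·-0.556) / (-8) = -1.079

(0.272, 0.106, -1.079)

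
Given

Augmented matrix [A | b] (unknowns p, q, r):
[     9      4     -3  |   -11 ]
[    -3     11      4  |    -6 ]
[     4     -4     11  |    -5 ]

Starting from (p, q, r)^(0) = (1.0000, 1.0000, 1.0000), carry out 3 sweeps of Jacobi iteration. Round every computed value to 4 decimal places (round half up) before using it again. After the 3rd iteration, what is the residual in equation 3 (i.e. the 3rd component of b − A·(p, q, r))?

Iteration 1:
  p = (-11 - (4)·1.0000 - (-3)·1.0000) / (9) = -1.3333
  q = (-6 - (-3)·1.0000 - (4)·1.0000) / (11) = -0.6364
  r = (-5 - (4)·1.0000 - (-4)·1.0000) / (11) = -0.4545
Iteration 2:
  p = (-11 - (4)·-0.6364 - (-3)·-0.4545) / (9) = -1.0909
  q = (-6 - (-3)·-1.3333 - (4)·-0.4545) / (11) = -0.7438
  r = (-5 - (4)·-1.3333 - (-4)·-0.6364) / (11) = -0.2011
Iteration 3:
  p = (-11 - (4)·-0.7438 - (-3)·-0.2011) / (9) = -0.9587
  q = (-6 - (-3)·-1.0909 - (4)·-0.2011) / (11) = -0.7698
  r = (-5 - (4)·-1.0909 - (-4)·-0.7438) / (11) = -0.3283
Residual b − A·x = (-0.2774, 0.9049, -0.6331)

-0.6331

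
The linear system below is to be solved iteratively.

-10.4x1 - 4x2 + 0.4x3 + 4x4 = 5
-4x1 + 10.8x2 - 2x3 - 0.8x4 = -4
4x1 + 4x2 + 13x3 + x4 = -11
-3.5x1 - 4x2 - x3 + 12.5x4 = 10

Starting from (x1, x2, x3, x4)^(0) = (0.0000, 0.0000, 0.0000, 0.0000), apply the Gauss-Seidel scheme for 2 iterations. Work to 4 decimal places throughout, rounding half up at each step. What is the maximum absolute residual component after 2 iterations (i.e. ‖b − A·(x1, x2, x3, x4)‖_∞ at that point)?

Iteration 1:
  x1 = (5 - (-4)·0.0000 - (0.4)·0.0000 - (4)·0.0000) / (-10.4) = -0.4808
  x2 = (-4 - (-4)·-0.4808 - (-2)·0.0000 - (-0.8)·0.0000) / (10.8) = -0.5484
  x3 = (-11 - (4)·-0.4808 - (4)·-0.5484 - (1)·0.0000) / (13) = -0.5295
  x4 = (10 - (-3.5)·-0.4808 - (-4)·-0.5484 - (-1)·-0.5295) / (12.5) = 0.4475
Iteration 2:
  x1 = (5 - (-4)·-0.5484 - (0.4)·-0.5295 - (4)·0.4475) / (-10.4) = -0.1181
  x2 = (-4 - (-4)·-0.1181 - (-2)·-0.5295 - (-0.8)·0.4475) / (10.8) = -0.4790
  x3 = (-11 - (4)·-0.1181 - (4)·-0.4790 - (1)·0.4475) / (13) = -0.6969
  x4 = (10 - (-3.5)·-0.1181 - (-4)·-0.4790 - (-1)·-0.6969) / (12.5) = 0.5579
Residual b − A·x = (-0.0971, -0.2467, -0.1098, 0.0000); ∞-norm = 0.2467

0.2467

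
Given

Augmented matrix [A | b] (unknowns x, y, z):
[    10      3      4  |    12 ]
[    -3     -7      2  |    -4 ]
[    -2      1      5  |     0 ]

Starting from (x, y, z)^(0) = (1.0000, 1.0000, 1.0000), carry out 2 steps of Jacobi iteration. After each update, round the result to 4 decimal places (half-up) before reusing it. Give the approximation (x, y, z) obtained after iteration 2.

Iteration 1:
  x = (12 - (3)·1.0000 - (4)·1.0000) / (10) = 0.5000
  y = (-4 - (-3)·1.0000 - (2)·1.0000) / (-7) = 0.4286
  z = (0 - (-2)·1.0000 - (1)·1.0000) / (5) = 0.2000
Iteration 2:
  x = (12 - (3)·0.4286 - (4)·0.2000) / (10) = 0.9914
  y = (-4 - (-3)·0.5000 - (2)·0.2000) / (-7) = 0.4143
  z = (0 - (-2)·0.5000 - (1)·0.4286) / (5) = 0.1143

(0.9914, 0.4143, 0.1143)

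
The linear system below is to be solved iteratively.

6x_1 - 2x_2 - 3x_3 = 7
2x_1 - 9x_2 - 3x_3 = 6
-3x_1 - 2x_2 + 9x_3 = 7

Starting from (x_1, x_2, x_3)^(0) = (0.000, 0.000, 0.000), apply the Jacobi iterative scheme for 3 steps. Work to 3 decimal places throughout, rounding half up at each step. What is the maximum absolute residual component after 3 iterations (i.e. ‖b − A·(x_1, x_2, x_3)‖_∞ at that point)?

0.276

Iteration 1:
  x_1 = (7 - (-2)·0.000 - (-3)·0.000) / (6) = 1.167
  x_2 = (6 - (2)·0.000 - (-3)·0.000) / (-9) = -0.667
  x_3 = (7 - (-3)·0.000 - (-2)·0.000) / (9) = 0.778
Iteration 2:
  x_1 = (7 - (-2)·-0.667 - (-3)·0.778) / (6) = 1.333
  x_2 = (6 - (2)·1.167 - (-3)·0.778) / (-9) = -0.667
  x_3 = (7 - (-3)·1.167 - (-2)·-0.667) / (9) = 1.019
Iteration 3:
  x_1 = (7 - (-2)·-0.667 - (-3)·1.019) / (6) = 1.454
  x_2 = (6 - (2)·1.333 - (-3)·1.019) / (-9) = -0.710
  x_3 = (7 - (-3)·1.333 - (-2)·-0.667) / (9) = 1.074
Residual b − A·x = (0.078, -0.076, 0.276); ∞-norm = 0.276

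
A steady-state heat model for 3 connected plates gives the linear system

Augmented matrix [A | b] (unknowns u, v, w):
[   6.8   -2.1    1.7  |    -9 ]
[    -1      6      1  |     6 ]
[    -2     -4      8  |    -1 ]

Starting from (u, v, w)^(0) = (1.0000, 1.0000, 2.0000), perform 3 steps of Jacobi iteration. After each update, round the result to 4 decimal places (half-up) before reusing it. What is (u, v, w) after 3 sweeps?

Iteration 1:
  u = (-9 - (-2.1)·1.0000 - (1.7)·2.0000) / (6.8) = -1.5147
  v = (6 - (-1)·1.0000 - (1)·2.0000) / (6) = 0.8333
  w = (-1 - (-2)·1.0000 - (-4)·1.0000) / (8) = 0.6250
Iteration 2:
  u = (-9 - (-2.1)·0.8333 - (1.7)·0.6250) / (6.8) = -1.2224
  v = (6 - (-1)·-1.5147 - (1)·0.6250) / (6) = 0.6434
  w = (-1 - (-2)·-1.5147 - (-4)·0.8333) / (8) = -0.0870
Iteration 3:
  u = (-9 - (-2.1)·0.6434 - (1.7)·-0.0870) / (6.8) = -1.1031
  v = (6 - (-1)·-1.2224 - (1)·-0.0870) / (6) = 0.8108
  w = (-1 - (-2)·-1.2224 - (-4)·0.6434) / (8) = -0.1089

(-1.1031, 0.8108, -0.1089)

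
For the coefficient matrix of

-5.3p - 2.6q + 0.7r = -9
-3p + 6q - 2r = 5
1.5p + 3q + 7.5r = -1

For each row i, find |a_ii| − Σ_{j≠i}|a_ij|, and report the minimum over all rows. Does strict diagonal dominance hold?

row 1: |-5.3| − (2.6+0.7) = 2
row 2: |6| − (3+2) = 1
row 3: |7.5| − (1.5+3) = 3
minimum over rows = 1 → strictly diagonally dominant (convergence guaranteed)

1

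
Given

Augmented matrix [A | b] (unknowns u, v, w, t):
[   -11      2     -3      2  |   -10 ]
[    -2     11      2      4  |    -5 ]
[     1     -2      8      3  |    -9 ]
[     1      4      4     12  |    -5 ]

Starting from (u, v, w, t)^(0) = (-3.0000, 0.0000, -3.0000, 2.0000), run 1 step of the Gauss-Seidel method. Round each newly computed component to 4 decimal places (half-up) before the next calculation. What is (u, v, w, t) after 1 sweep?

Iteration 1:
  u = (-10 - (2)·0.0000 - (-3)·-3.0000 - (2)·2.0000) / (-11) = 2.0909
  v = (-5 - (-2)·2.0909 - (2)·-3.0000 - (4)·2.0000) / (11) = -0.2562
  w = (-9 - (1)·2.0909 - (-2)·-0.2562 - (3)·2.0000) / (8) = -2.2004
  t = (-5 - (1)·2.0909 - (4)·-0.2562 - (4)·-2.2004) / (12) = 0.2280

(2.0909, -0.2562, -2.2004, 0.2280)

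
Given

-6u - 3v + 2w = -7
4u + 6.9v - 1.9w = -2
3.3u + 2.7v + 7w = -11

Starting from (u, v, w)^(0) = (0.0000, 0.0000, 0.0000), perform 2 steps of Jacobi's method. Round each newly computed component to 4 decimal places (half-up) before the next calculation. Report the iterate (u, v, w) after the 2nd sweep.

Iteration 1:
  u = (-7 - (-3)·0.0000 - (2)·0.0000) / (-6) = 1.1667
  v = (-2 - (4)·0.0000 - (-1.9)·0.0000) / (6.9) = -0.2899
  w = (-11 - (3.3)·0.0000 - (2.7)·0.0000) / (7) = -1.5714
Iteration 2:
  u = (-7 - (-3)·-0.2899 - (2)·-1.5714) / (-6) = 0.7878
  v = (-2 - (4)·1.1667 - (-1.9)·-1.5714) / (6.9) = -1.3989
  w = (-11 - (3.3)·1.1667 - (2.7)·-0.2899) / (7) = -2.0096

(0.7878, -1.3989, -2.0096)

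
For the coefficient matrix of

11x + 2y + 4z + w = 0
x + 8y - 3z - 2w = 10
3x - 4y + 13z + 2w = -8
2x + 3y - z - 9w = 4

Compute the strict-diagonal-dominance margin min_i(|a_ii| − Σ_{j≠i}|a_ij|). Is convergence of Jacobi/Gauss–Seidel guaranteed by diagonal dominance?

row 1: |11| − (2+4+1) = 4
row 2: |8| − (1+3+2) = 2
row 3: |13| − (3+4+2) = 4
row 4: |-9| − (2+3+1) = 3
minimum over rows = 2 → strictly diagonally dominant (convergence guaranteed)

2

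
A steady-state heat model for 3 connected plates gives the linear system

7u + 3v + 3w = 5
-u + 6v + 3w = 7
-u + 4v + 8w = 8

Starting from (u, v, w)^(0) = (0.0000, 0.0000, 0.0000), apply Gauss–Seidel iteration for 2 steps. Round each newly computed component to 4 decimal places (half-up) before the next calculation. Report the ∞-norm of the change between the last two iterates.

Iteration 1:
  u = (5 - (3)·0.0000 - (3)·0.0000) / (7) = 0.7143
  v = (7 - (-1)·0.7143 - (3)·0.0000) / (6) = 1.2857
  w = (8 - (-1)·0.7143 - (4)·1.2857) / (8) = 0.4464
Iteration 2:
  u = (5 - (3)·1.2857 - (3)·0.4464) / (7) = -0.0280
  v = (7 - (-1)·-0.0280 - (3)·0.4464) / (6) = 0.9388
  w = (8 - (-1)·-0.0280 - (4)·0.9388) / (8) = 0.5271
Change: (-0.7423, -0.3469, 0.0807) → max |·| = 0.7423

0.7423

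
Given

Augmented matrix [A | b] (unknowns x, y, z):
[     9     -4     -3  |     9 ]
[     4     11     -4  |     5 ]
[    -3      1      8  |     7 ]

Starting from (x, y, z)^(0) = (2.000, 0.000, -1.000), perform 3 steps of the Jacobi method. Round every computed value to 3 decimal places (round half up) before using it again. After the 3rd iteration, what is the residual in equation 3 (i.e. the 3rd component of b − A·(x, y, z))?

1.866

Iteration 1:
  x = (9 - (-4)·0.000 - (-3)·-1.000) / (9) = 0.667
  y = (5 - (4)·2.000 - (-4)·-1.000) / (11) = -0.636
  z = (7 - (-3)·2.000 - (1)·0.000) / (8) = 1.625
Iteration 2:
  x = (9 - (-4)·-0.636 - (-3)·1.625) / (9) = 1.259
  y = (5 - (4)·0.667 - (-4)·1.625) / (11) = 0.803
  z = (7 - (-3)·0.667 - (1)·-0.636) / (8) = 1.205
Iteration 3:
  x = (9 - (-4)·0.803 - (-3)·1.205) / (9) = 1.759
  y = (5 - (4)·1.259 - (-4)·1.205) / (11) = 0.435
  z = (7 - (-3)·1.259 - (1)·0.803) / (8) = 1.247
Residual b − A·x = (-1.350, -1.833, 1.866)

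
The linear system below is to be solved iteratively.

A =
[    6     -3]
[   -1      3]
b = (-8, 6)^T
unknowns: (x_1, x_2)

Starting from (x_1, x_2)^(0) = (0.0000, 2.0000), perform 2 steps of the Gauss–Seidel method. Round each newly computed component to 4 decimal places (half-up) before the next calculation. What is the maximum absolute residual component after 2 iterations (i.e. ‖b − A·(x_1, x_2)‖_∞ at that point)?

Iteration 1:
  x_1 = (-8 - (-3)·2.0000) / (6) = -0.3333
  x_2 = (6 - (-1)·-0.3333) / (3) = 1.8889
Iteration 2:
  x_1 = (-8 - (-3)·1.8889) / (6) = -0.3889
  x_2 = (6 - (-1)·-0.3889) / (3) = 1.8704
Residual b − A·x = (-0.0554, -0.0001); ∞-norm = 0.0554

0.0554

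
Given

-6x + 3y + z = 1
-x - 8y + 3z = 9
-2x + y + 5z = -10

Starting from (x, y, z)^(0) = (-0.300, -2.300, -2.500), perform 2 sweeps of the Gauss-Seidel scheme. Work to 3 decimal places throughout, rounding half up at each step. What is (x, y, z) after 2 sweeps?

(-1.477, -1.812, -2.228)

Iteration 1:
  x = (1 - (3)·-2.300 - (1)·-2.500) / (-6) = -1.733
  y = (9 - (-1)·-1.733 - (3)·-2.500) / (-8) = -1.846
  z = (-10 - (-2)·-1.733 - (1)·-1.846) / (5) = -2.324
Iteration 2:
  x = (1 - (3)·-1.846 - (1)·-2.324) / (-6) = -1.477
  y = (9 - (-1)·-1.477 - (3)·-2.324) / (-8) = -1.812
  z = (-10 - (-2)·-1.477 - (1)·-1.812) / (5) = -2.228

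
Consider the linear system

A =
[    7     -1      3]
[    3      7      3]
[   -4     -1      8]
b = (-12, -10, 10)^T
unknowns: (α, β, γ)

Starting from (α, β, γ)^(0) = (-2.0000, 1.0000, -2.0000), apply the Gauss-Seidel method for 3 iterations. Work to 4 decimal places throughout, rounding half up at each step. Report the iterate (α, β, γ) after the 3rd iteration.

Iteration 1:
  α = (-12 - (-1)·1.0000 - (3)·-2.0000) / (7) = -0.7143
  β = (-10 - (3)·-0.7143 - (3)·-2.0000) / (7) = -0.2653
  γ = (10 - (-4)·-0.7143 - (-1)·-0.2653) / (8) = 0.8597
Iteration 2:
  α = (-12 - (-1)·-0.2653 - (3)·0.8597) / (7) = -2.1206
  β = (-10 - (3)·-2.1206 - (3)·0.8597) / (7) = -0.8882
  γ = (10 - (-4)·-2.1206 - (-1)·-0.8882) / (8) = 0.0787
Iteration 3:
  α = (-12 - (-1)·-0.8882 - (3)·0.0787) / (7) = -1.8749
  β = (-10 - (3)·-1.8749 - (3)·0.0787) / (7) = -0.6588
  γ = (10 - (-4)·-1.8749 - (-1)·-0.6588) / (8) = 0.2302

(-1.8749, -0.6588, 0.2302)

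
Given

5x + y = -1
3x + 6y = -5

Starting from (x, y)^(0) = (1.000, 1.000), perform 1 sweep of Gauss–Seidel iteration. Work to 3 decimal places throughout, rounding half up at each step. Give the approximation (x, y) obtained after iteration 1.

(-0.400, -0.633)

Iteration 1:
  x = (-1 - (1)·1.000) / (5) = -0.400
  y = (-5 - (3)·-0.400) / (6) = -0.633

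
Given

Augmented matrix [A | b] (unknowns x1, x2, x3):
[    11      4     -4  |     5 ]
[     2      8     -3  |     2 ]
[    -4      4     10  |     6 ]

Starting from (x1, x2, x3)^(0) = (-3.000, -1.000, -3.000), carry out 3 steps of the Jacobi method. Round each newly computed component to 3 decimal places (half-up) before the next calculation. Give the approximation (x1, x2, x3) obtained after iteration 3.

Iteration 1:
  x1 = (5 - (4)·-1.000 - (-4)·-3.000) / (11) = -0.273
  x2 = (2 - (2)·-3.000 - (-3)·-3.000) / (8) = -0.125
  x3 = (6 - (-4)·-3.000 - (4)·-1.000) / (10) = -0.200
Iteration 2:
  x1 = (5 - (4)·-0.125 - (-4)·-0.200) / (11) = 0.427
  x2 = (2 - (2)·-0.273 - (-3)·-0.200) / (8) = 0.243
  x3 = (6 - (-4)·-0.273 - (4)·-0.125) / (10) = 0.541
Iteration 3:
  x1 = (5 - (4)·0.243 - (-4)·0.541) / (11) = 0.563
  x2 = (2 - (2)·0.427 - (-3)·0.541) / (8) = 0.346
  x3 = (6 - (-4)·0.427 - (4)·0.243) / (10) = 0.674

(0.563, 0.346, 0.674)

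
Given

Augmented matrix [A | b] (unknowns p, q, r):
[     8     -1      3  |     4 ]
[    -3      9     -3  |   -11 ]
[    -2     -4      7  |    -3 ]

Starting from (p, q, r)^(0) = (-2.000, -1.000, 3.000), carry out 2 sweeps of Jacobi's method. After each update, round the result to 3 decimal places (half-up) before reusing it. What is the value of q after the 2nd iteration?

Iteration 1:
  p = (4 - (-1)·-1.000 - (3)·3.000) / (8) = -0.750
  q = (-11 - (-3)·-2.000 - (-3)·3.000) / (9) = -0.889
  r = (-3 - (-2)·-2.000 - (-4)·-1.000) / (7) = -1.571
Iteration 2:
  p = (4 - (-1)·-0.889 - (3)·-1.571) / (8) = 0.978
  q = (-11 - (-3)·-0.750 - (-3)·-1.571) / (9) = -1.996
  r = (-3 - (-2)·-0.750 - (-4)·-0.889) / (7) = -1.151

-1.996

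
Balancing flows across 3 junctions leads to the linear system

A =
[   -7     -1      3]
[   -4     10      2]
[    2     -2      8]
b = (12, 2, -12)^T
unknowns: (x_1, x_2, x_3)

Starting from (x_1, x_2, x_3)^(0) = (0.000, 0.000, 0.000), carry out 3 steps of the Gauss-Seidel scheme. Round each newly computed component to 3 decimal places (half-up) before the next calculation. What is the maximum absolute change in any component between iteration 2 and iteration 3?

Iteration 1:
  x_1 = (12 - (-1)·0.000 - (3)·0.000) / (-7) = -1.714
  x_2 = (2 - (-4)·-1.714 - (2)·0.000) / (10) = -0.486
  x_3 = (-12 - (2)·-1.714 - (-2)·-0.486) / (8) = -1.193
Iteration 2:
  x_1 = (12 - (-1)·-0.486 - (3)·-1.193) / (-7) = -2.156
  x_2 = (2 - (-4)·-2.156 - (2)·-1.193) / (10) = -0.424
  x_3 = (-12 - (2)·-2.156 - (-2)·-0.424) / (8) = -1.067
Iteration 3:
  x_1 = (12 - (-1)·-0.424 - (3)·-1.067) / (-7) = -2.111
  x_2 = (2 - (-4)·-2.111 - (2)·-1.067) / (10) = -0.431
  x_3 = (-12 - (2)·-2.111 - (-2)·-0.431) / (8) = -1.080
Change: (0.045, -0.007, -0.013) → max |·| = 0.045

0.045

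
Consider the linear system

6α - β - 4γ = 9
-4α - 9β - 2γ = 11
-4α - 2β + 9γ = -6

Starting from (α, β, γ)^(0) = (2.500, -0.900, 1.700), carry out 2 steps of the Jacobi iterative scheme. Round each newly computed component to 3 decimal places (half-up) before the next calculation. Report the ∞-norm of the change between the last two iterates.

Iteration 1:
  α = (9 - (-1)·-0.900 - (-4)·1.700) / (6) = 2.483
  β = (11 - (-4)·2.500 - (-2)·1.700) / (-9) = -2.711
  γ = (-6 - (-4)·2.500 - (-2)·-0.900) / (9) = 0.244
Iteration 2:
  α = (9 - (-1)·-2.711 - (-4)·0.244) / (6) = 1.211
  β = (11 - (-4)·2.483 - (-2)·0.244) / (-9) = -2.380
  γ = (-6 - (-4)·2.483 - (-2)·-2.711) / (9) = -0.166
Change: (-1.272, 0.331, -0.410) → max |·| = 1.272

1.272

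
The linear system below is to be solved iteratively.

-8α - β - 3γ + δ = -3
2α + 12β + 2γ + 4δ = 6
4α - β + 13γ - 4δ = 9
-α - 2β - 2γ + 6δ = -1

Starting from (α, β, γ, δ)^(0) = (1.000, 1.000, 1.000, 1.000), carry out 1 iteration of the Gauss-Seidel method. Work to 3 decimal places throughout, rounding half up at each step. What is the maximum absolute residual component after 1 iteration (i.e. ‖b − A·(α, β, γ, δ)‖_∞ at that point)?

3.332

Iteration 1:
  α = (-3 - (-1)·1.000 - (-3)·1.000 - (1)·1.000) / (-8) = 0.000
  β = (6 - (2)·0.000 - (2)·1.000 - (4)·1.000) / (12) = 0.000
  γ = (9 - (4)·0.000 - (-1)·0.000 - (-4)·1.000) / (13) = 1.000
  δ = (-1 - (-1)·0.000 - (-2)·0.000 - (-2)·1.000) / (6) = 0.167
Residual b − A·x = (-0.167, 3.332, -3.332, -0.002); ∞-norm = 3.332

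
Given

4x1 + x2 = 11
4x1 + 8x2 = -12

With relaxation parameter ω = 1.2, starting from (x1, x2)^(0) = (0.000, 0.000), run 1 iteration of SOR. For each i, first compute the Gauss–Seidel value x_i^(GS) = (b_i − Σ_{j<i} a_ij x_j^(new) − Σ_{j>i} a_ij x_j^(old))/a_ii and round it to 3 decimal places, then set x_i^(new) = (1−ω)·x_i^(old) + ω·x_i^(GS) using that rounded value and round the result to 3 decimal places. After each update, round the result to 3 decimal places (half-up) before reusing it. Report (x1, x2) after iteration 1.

(3.300, -3.780)

Iteration 1:
  x1: GS value = (11 - (1)·0.000) / (4) = 2.750;  x1 ← (1−ω)·0.000 + ω·2.750 = 3.300
  x2: GS value = (-12 - (4)·3.300) / (8) = -3.150;  x2 ← (1−ω)·0.000 + ω·-3.150 = -3.780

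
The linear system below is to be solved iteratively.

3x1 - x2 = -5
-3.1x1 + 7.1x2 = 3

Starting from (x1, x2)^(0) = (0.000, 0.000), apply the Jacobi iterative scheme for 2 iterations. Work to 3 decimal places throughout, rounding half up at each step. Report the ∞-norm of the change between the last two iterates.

0.728

Iteration 1:
  x1 = (-5 - (-1)·0.000) / (3) = -1.667
  x2 = (3 - (-3.1)·0.000) / (7.1) = 0.423
Iteration 2:
  x1 = (-5 - (-1)·0.423) / (3) = -1.526
  x2 = (3 - (-3.1)·-1.667) / (7.1) = -0.305
Change: (0.141, -0.728) → max |·| = 0.728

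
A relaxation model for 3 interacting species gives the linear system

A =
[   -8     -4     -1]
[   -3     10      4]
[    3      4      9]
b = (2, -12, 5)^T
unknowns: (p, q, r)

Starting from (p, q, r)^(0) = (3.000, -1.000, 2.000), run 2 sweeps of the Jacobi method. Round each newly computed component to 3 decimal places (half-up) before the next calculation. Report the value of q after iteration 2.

Iteration 1:
  p = (2 - (-4)·-1.000 - (-1)·2.000) / (-8) = 0.000
  q = (-12 - (-3)·3.000 - (4)·2.000) / (10) = -1.100
  r = (5 - (3)·3.000 - (4)·-1.000) / (9) = 0.000
Iteration 2:
  p = (2 - (-4)·-1.100 - (-1)·0.000) / (-8) = 0.300
  q = (-12 - (-3)·0.000 - (4)·0.000) / (10) = -1.200
  r = (5 - (3)·0.000 - (4)·-1.100) / (9) = 1.044

-1.200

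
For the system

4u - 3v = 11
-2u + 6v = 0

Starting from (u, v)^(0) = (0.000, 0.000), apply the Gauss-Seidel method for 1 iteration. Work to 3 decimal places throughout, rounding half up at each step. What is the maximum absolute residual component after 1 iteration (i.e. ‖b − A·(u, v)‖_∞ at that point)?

2.751

Iteration 1:
  u = (11 - (-3)·0.000) / (4) = 2.750
  v = (0 - (-2)·2.750) / (6) = 0.917
Residual b − A·x = (2.751, -0.002); ∞-norm = 2.751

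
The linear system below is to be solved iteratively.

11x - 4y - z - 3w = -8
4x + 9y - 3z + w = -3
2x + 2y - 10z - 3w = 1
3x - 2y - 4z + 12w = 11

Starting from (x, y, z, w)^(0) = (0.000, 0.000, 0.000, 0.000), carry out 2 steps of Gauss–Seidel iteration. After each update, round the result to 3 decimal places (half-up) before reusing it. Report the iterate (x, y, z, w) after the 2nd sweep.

(-0.477, -0.316, -0.563, 0.796)

Iteration 1:
  x = (-8 - (-4)·0.000 - (-1)·0.000 - (-3)·0.000) / (11) = -0.727
  y = (-3 - (4)·-0.727 - (-3)·0.000 - (1)·0.000) / (9) = -0.010
  z = (1 - (2)·-0.727 - (2)·-0.010 - (-3)·0.000) / (-10) = -0.247
  w = (11 - (3)·-0.727 - (-2)·-0.010 - (-4)·-0.247) / (12) = 1.014
Iteration 2:
  x = (-8 - (-4)·-0.010 - (-1)·-0.247 - (-3)·1.014) / (11) = -0.477
  y = (-3 - (4)·-0.477 - (-3)·-0.247 - (1)·1.014) / (9) = -0.316
  z = (1 - (2)·-0.477 - (2)·-0.316 - (-3)·1.014) / (-10) = -0.563
  w = (11 - (3)·-0.477 - (-2)·-0.316 - (-4)·-0.563) / (12) = 0.796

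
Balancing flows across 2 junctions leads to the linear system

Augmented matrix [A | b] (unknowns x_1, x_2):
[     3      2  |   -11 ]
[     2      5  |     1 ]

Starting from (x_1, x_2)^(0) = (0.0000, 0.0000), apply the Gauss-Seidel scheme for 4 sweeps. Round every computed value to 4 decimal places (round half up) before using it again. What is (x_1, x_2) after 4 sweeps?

(-5.1531, 2.2612)

Iteration 1:
  x_1 = (-11 - (2)·0.0000) / (3) = -3.6667
  x_2 = (1 - (2)·-3.6667) / (5) = 1.6667
Iteration 2:
  x_1 = (-11 - (2)·1.6667) / (3) = -4.7778
  x_2 = (1 - (2)·-4.7778) / (5) = 2.1111
Iteration 3:
  x_1 = (-11 - (2)·2.1111) / (3) = -5.0741
  x_2 = (1 - (2)·-5.0741) / (5) = 2.2296
Iteration 4:
  x_1 = (-11 - (2)·2.2296) / (3) = -5.1531
  x_2 = (1 - (2)·-5.1531) / (5) = 2.2612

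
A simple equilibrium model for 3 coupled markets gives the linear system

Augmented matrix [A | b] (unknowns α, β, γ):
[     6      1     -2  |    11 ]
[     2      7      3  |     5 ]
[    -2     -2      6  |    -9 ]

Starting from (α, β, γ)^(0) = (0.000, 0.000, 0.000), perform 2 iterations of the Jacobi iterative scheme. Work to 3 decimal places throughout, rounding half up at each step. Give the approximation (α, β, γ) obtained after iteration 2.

Iteration 1:
  α = (11 - (1)·0.000 - (-2)·0.000) / (6) = 1.833
  β = (5 - (2)·0.000 - (3)·0.000) / (7) = 0.714
  γ = (-9 - (-2)·0.000 - (-2)·0.000) / (6) = -1.500
Iteration 2:
  α = (11 - (1)·0.714 - (-2)·-1.500) / (6) = 1.214
  β = (5 - (2)·1.833 - (3)·-1.500) / (7) = 0.833
  γ = (-9 - (-2)·1.833 - (-2)·0.714) / (6) = -0.651

(1.214, 0.833, -0.651)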